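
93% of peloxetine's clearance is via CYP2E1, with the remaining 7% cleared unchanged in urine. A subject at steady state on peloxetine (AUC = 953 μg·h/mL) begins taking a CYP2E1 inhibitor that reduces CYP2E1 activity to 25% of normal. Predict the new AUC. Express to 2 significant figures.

The CYP2E1 pathway (93% of clearance) is reduced to 0.25× activity: 0.93 × 0.25 = 0.2325.
The remaining 7% of clearance is unaffected.
New clearance relative to baseline: 0.2325 + 0.07 = 0.3025.
With dosing unchanged, AUC scales as 1/CL: 953 / 0.3025 = 3.2 × 10³ μg·h/mL.

3.2 × 10³ μg·h/mL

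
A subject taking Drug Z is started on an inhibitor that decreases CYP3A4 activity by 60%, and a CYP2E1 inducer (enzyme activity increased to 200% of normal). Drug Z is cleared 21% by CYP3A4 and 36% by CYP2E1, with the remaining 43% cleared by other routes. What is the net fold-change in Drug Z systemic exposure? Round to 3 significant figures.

The CYP3A4 pathway (21% of clearance) falls to 0.4× activity: 0.21 × 0.4 = 0.084.
The CYP2E1 pathway (36% of clearance) increases to 2× activity: 0.36 × 2 = 0.72.
Non-CYP routes (43%) are unchanged.
CL_new/CL_old = 0.084 + 0.72 + 0.43 = 1.234.
Net systemic exposure ratio = 1 / 1.234 = 0.810.

0.810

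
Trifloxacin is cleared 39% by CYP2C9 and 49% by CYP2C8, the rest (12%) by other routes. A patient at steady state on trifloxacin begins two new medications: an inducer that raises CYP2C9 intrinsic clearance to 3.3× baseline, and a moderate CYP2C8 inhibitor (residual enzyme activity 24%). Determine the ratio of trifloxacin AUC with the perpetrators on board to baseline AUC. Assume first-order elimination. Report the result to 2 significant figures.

0.66

The CYP2C9 pathway (39% of clearance) rises to 3.3× activity: 0.39 × 3.3 = 1.287.
The CYP2C8 pathway (49% of clearance) drops to 0.24× activity: 0.49 × 0.24 = 0.1176.
The remaining 12% of clearance is unaffected.
CL_new/CL_old = 1.287 + 0.1176 + 0.12 = 1.5246.
AUC ∝ 1/CL: fold-change = 1 / 1.5246 = 0.66.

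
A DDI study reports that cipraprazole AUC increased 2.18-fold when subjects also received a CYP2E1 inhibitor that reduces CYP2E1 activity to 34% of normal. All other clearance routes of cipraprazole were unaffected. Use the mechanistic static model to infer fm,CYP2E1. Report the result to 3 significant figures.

0.820

Let fm be the CYP2E1 fraction. New clearance relative to baseline = fm × 0.34 + (1 − fm).
AUC ratio = 1 / (new CL fraction), so new CL fraction = 1 / 2.18 = 0.4587.
fm × 0.34 + 1 − fm = 0.4587  ⇒  fm × (0.34 − 1) = −0.5413  ⇒  fm = 0.820.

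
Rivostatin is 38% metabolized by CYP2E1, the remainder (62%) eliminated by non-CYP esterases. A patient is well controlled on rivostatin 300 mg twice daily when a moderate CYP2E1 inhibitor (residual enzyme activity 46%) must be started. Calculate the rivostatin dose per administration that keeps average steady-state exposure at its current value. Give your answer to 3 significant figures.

The CYP2E1 pathway (38% of clearance) drops to 0.46× activity: 0.38 × 0.46 = 0.1748.
The remaining 62% of clearance is unaffected.
New clearance relative to baseline: 0.1748 + 0.62 = 0.7948.
Exposure is unchanged when dose changes in proportion to clearance. New dose = 300 mg × 0.7948 = 238 mg.

238 mg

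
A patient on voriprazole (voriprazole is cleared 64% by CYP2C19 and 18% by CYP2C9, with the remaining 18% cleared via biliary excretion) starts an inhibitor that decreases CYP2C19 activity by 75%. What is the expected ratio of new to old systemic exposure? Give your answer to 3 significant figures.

The CYP2C19 pathway (64% of clearance) drops to 0.25× activity: 0.64 × 0.25 = 0.16.
CYP2C9 (18%) and the residual 18% are unaffected.
Relative clearance = 0.16 + 0.18 + 0.18 = 0.52.
Systemic exposure ratio = CL_old/CL_new = 1 / 0.52 = 1.92.

1.92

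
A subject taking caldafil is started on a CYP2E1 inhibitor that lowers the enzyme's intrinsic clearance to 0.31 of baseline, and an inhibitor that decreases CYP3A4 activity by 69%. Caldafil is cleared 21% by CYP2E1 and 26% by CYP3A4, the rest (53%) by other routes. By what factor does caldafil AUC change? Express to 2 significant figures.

The CYP2E1 pathway (21% of clearance) falls to 0.31× activity: 0.21 × 0.31 = 0.0651.
The CYP3A4 pathway (26% of clearance) drops to 0.31× activity: 0.26 × 0.31 = 0.0806.
The remaining 53% of clearance is unaffected.
CL_new/CL_old = 0.0651 + 0.0806 + 0.53 = 0.6757.
Because AUC varies inversely with clearance, the combined effect is 1 / 0.6757 = 1.5.

1.5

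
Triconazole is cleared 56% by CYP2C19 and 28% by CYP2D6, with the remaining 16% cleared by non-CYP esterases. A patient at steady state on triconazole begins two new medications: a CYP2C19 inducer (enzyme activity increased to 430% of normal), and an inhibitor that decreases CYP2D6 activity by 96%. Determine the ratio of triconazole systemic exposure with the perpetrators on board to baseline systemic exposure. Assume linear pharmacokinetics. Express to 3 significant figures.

0.388

The CYP2C19 pathway (56% of clearance) is boosted to 4.3× activity: 0.56 × 4.3 = 2.408.
The CYP2D6 pathway (28% of clearance) drops to 0.04× activity: 0.28 × 0.04 = 0.0112.
Non-CYP routes (16%) are unchanged.
New clearance relative to baseline: 2.408 + 0.0112 + 0.16 = 2.5792.
Systemic exposure ∝ 1/CL: fold-change = 1 / 2.5792 = 0.388.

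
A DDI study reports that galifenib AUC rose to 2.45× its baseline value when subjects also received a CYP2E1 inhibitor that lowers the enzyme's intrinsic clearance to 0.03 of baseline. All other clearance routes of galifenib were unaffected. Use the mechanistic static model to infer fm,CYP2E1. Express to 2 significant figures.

0.61

Let fm be the CYP2E1 fraction. New clearance relative to baseline = fm × 0.03 + (1 − fm).
AUC ratio = 1 / (new CL fraction), so new CL fraction = 1 / 2.45 = 0.4082.
fm × 0.03 + 1 − fm = 0.4082  ⇒  fm × (0.03 − 1) = −0.5918  ⇒  fm = 0.61.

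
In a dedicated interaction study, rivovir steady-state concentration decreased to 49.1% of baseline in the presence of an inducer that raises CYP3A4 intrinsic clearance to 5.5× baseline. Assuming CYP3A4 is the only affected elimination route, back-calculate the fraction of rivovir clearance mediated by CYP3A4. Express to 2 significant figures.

Call the CYP3A4 fraction fm. After the interaction, CL_new/CL_old = fm × 5.5 + (1 − fm).
Steady-state concentration ratio = 1 / (new CL fraction), so new CL fraction = 1 / 0.491 = 2.037.
fm × 5.5 + 1 − fm = 2.037  ⇒  fm × (5.5 − 1) = 1.037  ⇒  fm = 0.23.

0.23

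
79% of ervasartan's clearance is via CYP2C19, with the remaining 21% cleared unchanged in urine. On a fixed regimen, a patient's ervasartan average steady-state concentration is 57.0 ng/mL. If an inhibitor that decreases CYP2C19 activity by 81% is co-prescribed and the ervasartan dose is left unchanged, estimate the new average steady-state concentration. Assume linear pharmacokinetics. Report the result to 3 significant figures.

158 ng/mL

The CYP2C19 pathway (79% of clearance) drops to 0.19× activity: 0.79 × 0.19 = 0.1501.
Non-CYP routes (21%) are unchanged.
Relative clearance = 0.1501 + 0.21 = 0.3601.
Average steady-state concentration ∝ 1/CL, so new value = 57.0 / 0.3601 = 158 ng/mL.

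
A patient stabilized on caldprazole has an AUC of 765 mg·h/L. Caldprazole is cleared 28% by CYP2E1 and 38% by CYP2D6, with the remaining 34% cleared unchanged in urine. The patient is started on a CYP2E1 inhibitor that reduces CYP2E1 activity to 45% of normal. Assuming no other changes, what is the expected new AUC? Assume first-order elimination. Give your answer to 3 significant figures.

CYP2E1: 0.28 × 0.45 = 0.126
CYP2D6: 0.38 (unchanged)
Other: 0.34 (unchanged)
New clearance relative to baseline: 0.126 + 0.38 + 0.34 = 0.846.
With dosing unchanged, AUC scales as 1/CL: 765 / 0.846 = 904 mg·h/L.

904 mg·h/L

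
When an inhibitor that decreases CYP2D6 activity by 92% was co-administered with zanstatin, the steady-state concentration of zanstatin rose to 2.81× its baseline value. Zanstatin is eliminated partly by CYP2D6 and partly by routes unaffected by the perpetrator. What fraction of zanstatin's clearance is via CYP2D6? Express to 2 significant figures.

0.70

Write x for the fraction cleared via CYP2D6. The observed steady-state concentration change means clearance fell to 1/2.81 = 0.3559 of baseline.
Only the CYP2D6 route changed, so 0.3559 = x·0.08 + (1 − x), giving x = 0.70.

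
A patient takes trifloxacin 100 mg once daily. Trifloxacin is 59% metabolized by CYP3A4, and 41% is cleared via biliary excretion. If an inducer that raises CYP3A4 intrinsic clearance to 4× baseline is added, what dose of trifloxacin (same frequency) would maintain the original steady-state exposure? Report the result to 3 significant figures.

277 mg

CYP3A4: 0.59 × 4 = 2.36
Other: 0.41 (unchanged)
Relative clearance = 2.36 + 0.41 = 2.77.
To maintain the same steady-state level, dose must scale with clearance: new dose = 100 × 2.77 = 277 mg.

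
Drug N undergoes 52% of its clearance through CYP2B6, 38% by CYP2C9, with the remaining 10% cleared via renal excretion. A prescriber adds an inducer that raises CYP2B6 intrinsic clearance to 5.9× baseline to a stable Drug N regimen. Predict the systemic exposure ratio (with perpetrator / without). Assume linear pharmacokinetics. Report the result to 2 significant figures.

0.28

CYP2B6: 0.52 × 5.9 = 3.068
CYP2C9: 0.38 (unchanged)
Other: 0.1 (unchanged)
New clearance relative to baseline: 3.068 + 0.38 + 0.1 = 3.548.
Systemic exposure ratio = CL_old/CL_new = 1 / 3.548 = 0.28.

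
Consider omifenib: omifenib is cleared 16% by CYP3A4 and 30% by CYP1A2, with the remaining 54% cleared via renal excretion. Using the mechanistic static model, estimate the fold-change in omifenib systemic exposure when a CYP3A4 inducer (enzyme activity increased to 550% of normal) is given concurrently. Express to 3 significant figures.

0.581

CYP3A4: 0.16 × 5.5 = 0.88
CYP1A2: 0.3 (unchanged)
Other: 0.54 (unchanged)
Relative clearance = 0.88 + 0.3 + 0.54 = 1.72.
Since systemic exposure ∝ 1/CL, the ratio is 1 / 1.72 = 0.581.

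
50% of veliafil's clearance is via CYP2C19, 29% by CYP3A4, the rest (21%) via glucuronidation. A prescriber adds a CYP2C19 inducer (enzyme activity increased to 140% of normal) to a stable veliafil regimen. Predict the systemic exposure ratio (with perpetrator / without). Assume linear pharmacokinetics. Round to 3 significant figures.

The CYP2C19 pathway (50% of clearance) rises to 1.4× activity: 0.5 × 1.4 = 0.7.
CYP3A4 (29%) and the residual 21% are unaffected.
New clearance relative to baseline: 0.7 + 0.29 + 0.21 = 1.2.
Since systemic exposure ∝ 1/CL, the ratio is 1 / 1.2 = 0.833.

0.833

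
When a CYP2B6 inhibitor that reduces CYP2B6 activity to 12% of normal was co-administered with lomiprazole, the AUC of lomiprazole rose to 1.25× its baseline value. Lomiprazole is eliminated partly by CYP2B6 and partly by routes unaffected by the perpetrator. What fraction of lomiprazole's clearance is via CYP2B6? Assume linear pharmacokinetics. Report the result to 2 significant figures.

0.23

Write x for the fraction cleared via CYP2B6. The observed AUC change means clearance fell to 1/1.25 = 0.8 of baseline.
Setting x·0.12 + (1 − x) = 0.8 and solving: x = (0.8 − 1)/(0.12 − 1) = 0.23.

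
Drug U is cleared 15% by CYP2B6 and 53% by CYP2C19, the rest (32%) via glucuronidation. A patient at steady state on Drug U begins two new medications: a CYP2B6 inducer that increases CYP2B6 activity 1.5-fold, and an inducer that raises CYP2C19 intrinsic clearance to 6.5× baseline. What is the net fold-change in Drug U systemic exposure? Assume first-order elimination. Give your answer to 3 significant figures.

0.251

The CYP2B6 pathway (15% of clearance) increases to 1.5× activity: 0.15 × 1.5 = 0.225.
The CYP2C19 pathway (53% of clearance) rises to 6.5× activity: 0.53 × 6.5 = 3.445.
The remaining 32% of clearance is unaffected.
New clearance relative to baseline: 0.225 + 3.445 + 0.32 = 3.99.
Because systemic exposure varies inversely with clearance, the combined effect is 1 / 3.99 = 0.251.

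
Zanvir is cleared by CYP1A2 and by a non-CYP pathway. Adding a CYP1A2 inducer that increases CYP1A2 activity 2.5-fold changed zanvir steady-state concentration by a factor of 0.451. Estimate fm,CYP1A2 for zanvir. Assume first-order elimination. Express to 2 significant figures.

0.81

Write x for the fraction cleared via CYP1A2. The observed steady-state concentration change means clearance rose to 1/0.451 = 2.217 of baseline.
Only the CYP1A2 route changed, so 2.217 = x·2.5 + (1 − x), giving x = 0.81.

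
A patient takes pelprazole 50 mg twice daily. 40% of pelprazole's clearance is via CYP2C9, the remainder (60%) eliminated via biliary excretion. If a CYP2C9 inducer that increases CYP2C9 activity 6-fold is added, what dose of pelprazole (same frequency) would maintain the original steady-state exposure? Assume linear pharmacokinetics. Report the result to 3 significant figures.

150 mg

CYP2C9: 0.4 × 6 = 2.4
Other: 0.6 (unchanged)
New clearance relative to baseline: 2.4 + 0.6 = 3.
Exposure is unchanged when dose changes in proportion to clearance. New dose = 50 mg × 3 = 150 mg.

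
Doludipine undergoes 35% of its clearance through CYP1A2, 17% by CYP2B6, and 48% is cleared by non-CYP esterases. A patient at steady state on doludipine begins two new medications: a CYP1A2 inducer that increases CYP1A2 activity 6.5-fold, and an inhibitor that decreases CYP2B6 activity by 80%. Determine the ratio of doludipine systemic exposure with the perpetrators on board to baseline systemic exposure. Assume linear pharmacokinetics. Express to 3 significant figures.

0.359

CYP1A2: 0.35 × 6.5 = 2.275
CYP2B6: 0.17 × 0.2 = 0.034
Other: 0.48 (unchanged)
New clearance relative to baseline: 2.275 + 0.034 + 0.48 = 2.789.
Because systemic exposure varies inversely with clearance, the combined effect is 1 / 2.789 = 0.359.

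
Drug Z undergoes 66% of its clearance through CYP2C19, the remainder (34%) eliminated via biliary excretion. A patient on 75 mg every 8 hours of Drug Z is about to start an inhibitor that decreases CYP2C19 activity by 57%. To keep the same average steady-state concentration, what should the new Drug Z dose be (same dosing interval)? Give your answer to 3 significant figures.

46.8 mg

The CYP2C19 pathway (66% of clearance) drops to 0.43× activity: 0.66 × 0.43 = 0.2838.
Non-CYP routes (34%) are unchanged.
Relative clearance = 0.2838 + 0.34 = 0.6238.
To maintain the same steady-state level, dose must scale with clearance: new dose = 75 × 0.6238 = 46.8 mg.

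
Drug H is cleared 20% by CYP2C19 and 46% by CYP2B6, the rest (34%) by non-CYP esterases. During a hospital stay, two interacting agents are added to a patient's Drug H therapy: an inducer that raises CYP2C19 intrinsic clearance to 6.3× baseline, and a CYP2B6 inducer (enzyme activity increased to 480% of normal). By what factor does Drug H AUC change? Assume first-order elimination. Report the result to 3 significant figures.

0.263

CYP2C19: 0.2 × 6.3 = 1.26
CYP2B6: 0.46 × 4.8 = 2.208
Other: 0.34 (unchanged)
New clearance relative to baseline: 1.26 + 2.208 + 0.34 = 3.808.
AUC ∝ 1/CL: fold-change = 1 / 3.808 = 0.263.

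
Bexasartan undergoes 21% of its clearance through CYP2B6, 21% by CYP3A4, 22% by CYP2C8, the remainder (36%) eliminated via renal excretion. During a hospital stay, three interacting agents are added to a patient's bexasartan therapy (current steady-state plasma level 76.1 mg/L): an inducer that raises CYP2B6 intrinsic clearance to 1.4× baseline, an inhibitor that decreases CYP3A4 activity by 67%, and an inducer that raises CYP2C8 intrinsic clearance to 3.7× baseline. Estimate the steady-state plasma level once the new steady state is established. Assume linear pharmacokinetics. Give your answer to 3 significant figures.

49.5 mg/L

CYP2B6: 0.21 × 1.4 = 0.294
CYP3A4: 0.21 × 0.33 = 0.0693
CYP2C8: 0.22 × 3.7 = 0.814
Other: 0.36 (unchanged)
CL_new/CL_old = 0.294 + 0.0693 + 0.814 + 0.36 = 1.5373.
New steady-state plasma level = 76.1 / 1.5373 = 49.5 mg/L (concentration scales inversely with clearance).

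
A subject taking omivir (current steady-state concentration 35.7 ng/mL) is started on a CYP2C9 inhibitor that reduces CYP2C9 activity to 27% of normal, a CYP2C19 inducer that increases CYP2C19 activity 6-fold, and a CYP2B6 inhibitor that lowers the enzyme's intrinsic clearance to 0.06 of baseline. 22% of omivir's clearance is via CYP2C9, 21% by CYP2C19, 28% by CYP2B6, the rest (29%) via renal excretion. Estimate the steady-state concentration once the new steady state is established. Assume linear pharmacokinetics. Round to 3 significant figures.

The CYP2C9 pathway (22% of clearance) falls to 0.27× activity: 0.22 × 0.27 = 0.0594.
The CYP2C19 pathway (21% of clearance) increases to 6× activity: 0.21 × 6 = 1.26.
The CYP2B6 pathway (28% of clearance) drops to 0.06× activity: 0.28 × 0.06 = 0.0168.
Non-CYP routes (29%) are unchanged.
New clearance relative to baseline: 0.0594 + 1.26 + 0.0168 + 0.29 = 1.6262.
Dividing the baseline by the relative clearance: 35.7 / 1.6262 = 22.0 ng/mL.

22.0 ng/mL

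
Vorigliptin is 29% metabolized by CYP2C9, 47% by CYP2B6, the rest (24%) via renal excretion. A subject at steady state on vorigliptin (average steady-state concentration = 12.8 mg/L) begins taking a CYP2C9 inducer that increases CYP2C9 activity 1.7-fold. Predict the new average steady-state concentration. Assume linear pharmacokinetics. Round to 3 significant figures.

10.6 mg/L

The CYP2C9 pathway (29% of clearance) is boosted to 1.7× activity: 0.29 × 1.7 = 0.493.
CYP2B6 (47%) and the residual 24% are unaffected.
CL_new/CL_old = 0.493 + 0.47 + 0.24 = 1.203.
New average steady-state concentration = baseline ÷ relative clearance = 12.8 / 1.203 = 10.6 mg/L.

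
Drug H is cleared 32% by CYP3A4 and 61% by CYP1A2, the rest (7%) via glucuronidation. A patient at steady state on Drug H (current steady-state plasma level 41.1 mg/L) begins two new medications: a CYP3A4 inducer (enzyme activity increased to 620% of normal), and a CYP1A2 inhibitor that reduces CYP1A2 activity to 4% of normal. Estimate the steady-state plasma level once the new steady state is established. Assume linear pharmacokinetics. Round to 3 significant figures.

19.8 mg/L

The CYP3A4 pathway (32% of clearance) rises to 6.2× activity: 0.32 × 6.2 = 1.984.
The CYP1A2 pathway (61% of clearance) falls to 0.04× activity: 0.61 × 0.04 = 0.0244.
The remaining 7% of clearance is unaffected.
New clearance relative to baseline: 1.984 + 0.0244 + 0.07 = 2.0784.
New steady-state plasma level = 41.1 / 2.0784 = 19.8 mg/L (concentration scales inversely with clearance).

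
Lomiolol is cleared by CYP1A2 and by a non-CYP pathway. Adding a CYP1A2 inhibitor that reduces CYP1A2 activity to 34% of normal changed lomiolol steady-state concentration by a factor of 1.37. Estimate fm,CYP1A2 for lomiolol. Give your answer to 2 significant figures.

CL'/CL = 1 / 1.37 = 0.7299
0.34·fm + (1 − fm) = 0.7299
fm = (0.7299 − 1) / (0.34 − 1) = 0.41

0.41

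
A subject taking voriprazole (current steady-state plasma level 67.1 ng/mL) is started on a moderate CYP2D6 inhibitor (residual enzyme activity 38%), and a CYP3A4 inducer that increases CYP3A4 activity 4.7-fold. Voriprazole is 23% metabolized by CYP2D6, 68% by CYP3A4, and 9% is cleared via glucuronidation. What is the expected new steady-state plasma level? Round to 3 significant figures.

CYP2D6: 0.23 × 0.38 = 0.0874
CYP3A4: 0.68 × 4.7 = 3.196
Other: 0.09 (unchanged)
Relative clearance = 0.0874 + 3.196 + 0.09 = 3.3734.
New steady-state plasma level = 67.1 / 3.3734 = 19.9 ng/mL (concentration scales inversely with clearance).

19.9 ng/mL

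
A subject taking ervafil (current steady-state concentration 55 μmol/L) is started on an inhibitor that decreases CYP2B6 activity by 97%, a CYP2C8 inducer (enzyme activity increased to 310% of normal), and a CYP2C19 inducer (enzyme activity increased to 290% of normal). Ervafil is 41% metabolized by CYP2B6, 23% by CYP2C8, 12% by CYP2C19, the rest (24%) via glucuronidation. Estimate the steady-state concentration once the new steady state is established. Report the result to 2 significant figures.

42 μmol/L

CYP2B6: 0.41 × 0.03 = 0.0123
CYP2C8: 0.23 × 3.1 = 0.713
CYP2C19: 0.12 × 2.9 = 0.348
Other: 0.24 (unchanged)
Relative clearance = 0.0123 + 0.713 + 0.348 + 0.24 = 1.3133.
Steady-state concentration ∝ 1/CL: new value = 55 / 1.3133 = 42 μmol/L.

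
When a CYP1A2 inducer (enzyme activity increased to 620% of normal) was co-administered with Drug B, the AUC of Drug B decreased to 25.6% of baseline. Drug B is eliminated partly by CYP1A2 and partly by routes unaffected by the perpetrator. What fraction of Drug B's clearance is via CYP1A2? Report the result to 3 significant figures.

0.559

Let fm be the CYP1A2 fraction. New clearance relative to baseline = fm × 6.2 + (1 − fm).
AUC ratio = 1 / (new CL fraction), so new CL fraction = 1 / 0.256 = 3.906.
fm × 6.2 + 1 − fm = 3.906  ⇒  fm × (6.2 − 1) = 2.906  ⇒  fm = 0.559.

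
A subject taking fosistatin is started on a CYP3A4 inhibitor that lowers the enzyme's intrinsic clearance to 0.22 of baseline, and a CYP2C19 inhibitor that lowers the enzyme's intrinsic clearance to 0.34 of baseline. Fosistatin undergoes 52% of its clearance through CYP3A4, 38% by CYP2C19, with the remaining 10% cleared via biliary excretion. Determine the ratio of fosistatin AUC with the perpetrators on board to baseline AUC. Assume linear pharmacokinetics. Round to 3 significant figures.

2.91

The CYP3A4 pathway (52% of clearance) is reduced to 0.22× activity: 0.52 × 0.22 = 0.1144.
The CYP2C19 pathway (38% of clearance) drops to 0.34× activity: 0.38 × 0.34 = 0.1292.
Non-CYP routes (10%) are unchanged.
New clearance relative to baseline: 0.1144 + 0.1292 + 0.1 = 0.3436.
Net AUC ratio = 1 / 0.3436 = 2.91.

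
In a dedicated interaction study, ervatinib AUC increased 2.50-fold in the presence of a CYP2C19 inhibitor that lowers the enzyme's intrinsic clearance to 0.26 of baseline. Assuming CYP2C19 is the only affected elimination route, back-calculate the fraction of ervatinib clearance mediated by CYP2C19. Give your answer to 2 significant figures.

CL'/CL = 1 / 2.50 = 0.4
0.26·fm + (1 − fm) = 0.4
fm = (0.4 − 1) / (0.26 − 1) = 0.81

0.81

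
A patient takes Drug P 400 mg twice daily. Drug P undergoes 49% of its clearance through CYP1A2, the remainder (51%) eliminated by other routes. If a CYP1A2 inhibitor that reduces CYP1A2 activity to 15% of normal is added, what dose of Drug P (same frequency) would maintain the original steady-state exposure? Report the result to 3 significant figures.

CYP1A2: 0.49 × 0.15 = 0.0735
Other: 0.51 (unchanged)
CL_new/CL_old = 0.0735 + 0.51 = 0.5835.
Css,avg = (dose rate)/CL, so holding Css fixed requires dose ∝ CL: 400 × 0.5835 = 233 mg.

233 mg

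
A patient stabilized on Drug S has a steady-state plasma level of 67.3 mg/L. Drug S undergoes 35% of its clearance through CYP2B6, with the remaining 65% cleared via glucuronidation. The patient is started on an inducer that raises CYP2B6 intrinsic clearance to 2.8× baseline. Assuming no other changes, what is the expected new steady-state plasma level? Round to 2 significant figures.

41 mg/L

The CYP2B6 pathway (35% of clearance) rises to 2.8× activity: 0.35 × 2.8 = 0.98.
The remaining 65% of clearance is unaffected.
New clearance relative to baseline: 0.98 + 0.65 = 1.63.
New steady-state plasma level = baseline ÷ relative clearance = 67.3 / 1.63 = 41 mg/L.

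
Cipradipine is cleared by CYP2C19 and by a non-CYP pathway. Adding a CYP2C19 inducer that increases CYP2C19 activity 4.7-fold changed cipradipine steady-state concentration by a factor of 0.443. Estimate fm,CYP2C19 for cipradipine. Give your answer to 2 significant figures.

Call the CYP2C19 fraction fm. After the interaction, CL_new/CL_old = fm × 4.7 + (1 − fm).
Steady-state concentration ratio = 1 / (new CL fraction), so new CL fraction = 1 / 0.443 = 2.257.
fm × 4.7 + 1 − fm = 2.257  ⇒  fm × (4.7 − 1) = 1.257  ⇒  fm = 0.34.

0.34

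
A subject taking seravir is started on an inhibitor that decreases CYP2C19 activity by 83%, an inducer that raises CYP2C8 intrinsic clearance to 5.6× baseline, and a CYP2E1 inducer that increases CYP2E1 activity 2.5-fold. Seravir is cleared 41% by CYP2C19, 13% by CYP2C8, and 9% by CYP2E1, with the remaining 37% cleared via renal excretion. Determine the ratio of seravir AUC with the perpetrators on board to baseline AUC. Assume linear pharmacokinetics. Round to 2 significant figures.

CYP2C19: 0.41 × 0.17 = 0.0697
CYP2C8: 0.13 × 5.6 = 0.728
CYP2E1: 0.09 × 2.5 = 0.225
Other: 0.37 (unchanged)
New clearance relative to baseline: 0.0697 + 0.728 + 0.225 + 0.37 = 1.3927.
Net AUC ratio = 1 / 1.3927 = 0.72.

0.72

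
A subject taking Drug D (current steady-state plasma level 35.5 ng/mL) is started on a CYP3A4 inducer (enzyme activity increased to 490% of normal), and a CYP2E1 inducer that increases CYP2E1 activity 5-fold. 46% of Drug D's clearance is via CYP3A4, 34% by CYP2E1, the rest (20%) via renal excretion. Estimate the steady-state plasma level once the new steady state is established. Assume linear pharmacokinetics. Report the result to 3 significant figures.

The CYP3A4 pathway (46% of clearance) is boosted to 4.9× activity: 0.46 × 4.9 = 2.254.
The CYP2E1 pathway (34% of clearance) rises to 5× activity: 0.34 × 5 = 1.7.
The remaining 20% of clearance is unaffected.
CL_new/CL_old = 2.254 + 1.7 + 0.2 = 4.154.
Dividing the baseline by the relative clearance: 35.5 / 4.154 = 8.55 ng/mL.

8.55 ng/mL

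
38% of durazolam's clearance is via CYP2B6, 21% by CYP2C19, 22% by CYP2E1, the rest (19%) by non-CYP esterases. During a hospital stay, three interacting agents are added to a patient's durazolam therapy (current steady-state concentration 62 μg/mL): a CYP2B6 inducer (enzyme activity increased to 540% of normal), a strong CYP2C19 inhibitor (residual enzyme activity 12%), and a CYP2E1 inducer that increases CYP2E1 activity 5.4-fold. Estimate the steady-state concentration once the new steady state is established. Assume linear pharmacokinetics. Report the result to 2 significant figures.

The CYP2B6 pathway (38% of clearance) increases to 5.4× activity: 0.38 × 5.4 = 2.052.
The CYP2C19 pathway (21% of clearance) falls to 0.12× activity: 0.21 × 0.12 = 0.0252.
The CYP2E1 pathway (22% of clearance) rises to 5.4× activity: 0.22 × 5.4 = 1.188.
Non-CYP routes (19%) are unchanged.
CL_new/CL_old = 2.052 + 0.0252 + 1.188 + 0.19 = 3.4552.
Dividing the baseline by the relative clearance: 62 / 3.4552 = 18 μg/mL.

18 μg/mL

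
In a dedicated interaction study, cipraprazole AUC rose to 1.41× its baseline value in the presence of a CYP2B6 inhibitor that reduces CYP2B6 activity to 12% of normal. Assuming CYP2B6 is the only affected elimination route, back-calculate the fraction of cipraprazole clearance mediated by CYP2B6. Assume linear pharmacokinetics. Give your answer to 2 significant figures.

0.33

Let fm be the CYP2B6 fraction. New clearance relative to baseline = fm × 0.12 + (1 − fm).
AUC ratio = 1 / (new CL fraction), so new CL fraction = 1 / 1.41 = 0.7092.
fm × 0.12 + 1 − fm = 0.7092  ⇒  fm × (0.12 − 1) = −0.2908  ⇒  fm = 0.33.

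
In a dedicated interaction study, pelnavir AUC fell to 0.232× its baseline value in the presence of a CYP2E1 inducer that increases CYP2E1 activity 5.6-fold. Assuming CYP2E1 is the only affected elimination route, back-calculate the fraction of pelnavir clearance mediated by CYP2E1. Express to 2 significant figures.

0.72

Call the CYP2E1 fraction fm. After the interaction, CL_new/CL_old = fm × 5.6 + (1 − fm).
AUC ratio = 1 / (new CL fraction), so new CL fraction = 1 / 0.232 = 4.31.
fm × 5.6 + 1 − fm = 4.31  ⇒  fm × (5.6 − 1) = 3.31  ⇒  fm = 0.72.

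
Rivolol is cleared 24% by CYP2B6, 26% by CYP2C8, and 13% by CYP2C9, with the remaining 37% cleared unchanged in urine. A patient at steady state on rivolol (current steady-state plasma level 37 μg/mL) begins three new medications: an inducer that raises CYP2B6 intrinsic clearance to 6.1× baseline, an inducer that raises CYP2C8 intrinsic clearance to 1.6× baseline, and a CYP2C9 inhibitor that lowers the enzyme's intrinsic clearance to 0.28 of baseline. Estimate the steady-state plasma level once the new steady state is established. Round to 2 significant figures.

16 μg/mL

The CYP2B6 pathway (24% of clearance) is boosted to 6.1× activity: 0.24 × 6.1 = 1.464.
The CYP2C8 pathway (26% of clearance) increases to 1.6× activity: 0.26 × 1.6 = 0.416.
The CYP2C9 pathway (13% of clearance) drops to 0.28× activity: 0.13 × 0.28 = 0.0364.
The remaining 37% of clearance is unaffected.
New clearance relative to baseline: 1.464 + 0.416 + 0.0364 + 0.37 = 2.2864.
Dividing the baseline by the relative clearance: 37 / 2.2864 = 16 μg/mL.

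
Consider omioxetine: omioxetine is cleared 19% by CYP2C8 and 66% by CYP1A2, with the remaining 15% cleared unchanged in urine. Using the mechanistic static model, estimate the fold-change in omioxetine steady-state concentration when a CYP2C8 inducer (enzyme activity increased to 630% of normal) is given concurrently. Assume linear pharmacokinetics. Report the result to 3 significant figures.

CYP2C8: 0.19 × 6.3 = 1.197
CYP1A2: 0.66 (unchanged)
Other: 0.15 (unchanged)
CL_new/CL_old = 1.197 + 0.66 + 0.15 = 2.007.
Steady-state concentration is inversely proportional to clearance, so the fold-change is 1 / 2.007 = 0.498.

0.498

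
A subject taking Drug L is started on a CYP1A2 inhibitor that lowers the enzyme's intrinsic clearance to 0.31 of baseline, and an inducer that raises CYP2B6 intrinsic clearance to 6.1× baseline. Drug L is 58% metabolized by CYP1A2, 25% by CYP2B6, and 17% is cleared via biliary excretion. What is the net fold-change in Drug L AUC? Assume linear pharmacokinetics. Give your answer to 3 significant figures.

The CYP1A2 pathway (58% of clearance) drops to 0.31× activity: 0.58 × 0.31 = 0.1798.
The CYP2B6 pathway (25% of clearance) increases to 6.1× activity: 0.25 × 6.1 = 1.525.
Non-CYP routes (17%) are unchanged.
CL_new/CL_old = 0.1798 + 1.525 + 0.17 = 1.8748.
AUC ∝ 1/CL: fold-change = 1 / 1.8748 = 0.533.

0.533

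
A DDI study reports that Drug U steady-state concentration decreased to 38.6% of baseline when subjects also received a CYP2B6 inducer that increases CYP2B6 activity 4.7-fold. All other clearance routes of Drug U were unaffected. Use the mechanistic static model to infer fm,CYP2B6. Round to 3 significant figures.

0.430

Let fm be the CYP2B6 fraction. New clearance relative to baseline = fm × 4.7 + (1 − fm).
Steady-state concentration ratio = 1 / (new CL fraction), so new CL fraction = 1 / 0.386 = 2.591.
fm × 4.7 + 1 − fm = 2.591  ⇒  fm × (4.7 − 1) = 1.591  ⇒  fm = 0.430.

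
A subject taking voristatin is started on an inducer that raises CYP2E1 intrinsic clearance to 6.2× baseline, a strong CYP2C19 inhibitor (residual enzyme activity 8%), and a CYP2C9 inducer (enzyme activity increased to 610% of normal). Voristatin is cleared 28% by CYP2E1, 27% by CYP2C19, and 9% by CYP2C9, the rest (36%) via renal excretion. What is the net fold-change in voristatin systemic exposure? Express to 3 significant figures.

0.375

The CYP2E1 pathway (28% of clearance) is boosted to 6.2× activity: 0.28 × 6.2 = 1.736.
The CYP2C19 pathway (27% of clearance) is reduced to 0.08× activity: 0.27 × 0.08 = 0.0216.
The CYP2C9 pathway (9% of clearance) rises to 6.1× activity: 0.09 × 6.1 = 0.549.
Non-CYP routes (36%) are unchanged.
Relative clearance = 1.736 + 0.0216 + 0.549 + 0.36 = 2.6666.
Net systemic exposure ratio = 1 / 2.6666 = 0.375.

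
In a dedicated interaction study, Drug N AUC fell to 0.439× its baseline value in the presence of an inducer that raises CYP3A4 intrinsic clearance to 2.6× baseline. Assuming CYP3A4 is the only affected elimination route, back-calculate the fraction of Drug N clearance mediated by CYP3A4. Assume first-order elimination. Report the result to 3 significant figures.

CL'/CL = 1 / 0.439 = 2.278
2.6·fm + (1 − fm) = 2.278
fm = (2.278 − 1) / (2.6 − 1) = 0.799

0.799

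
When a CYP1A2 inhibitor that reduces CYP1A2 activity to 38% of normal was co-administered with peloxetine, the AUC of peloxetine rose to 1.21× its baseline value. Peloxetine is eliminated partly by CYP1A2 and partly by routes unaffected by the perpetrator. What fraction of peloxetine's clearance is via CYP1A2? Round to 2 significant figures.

CL'/CL = 1 / 1.21 = 0.8264
0.38·fm + (1 − fm) = 0.8264
fm = (0.8264 − 1) / (0.38 − 1) = 0.28

0.28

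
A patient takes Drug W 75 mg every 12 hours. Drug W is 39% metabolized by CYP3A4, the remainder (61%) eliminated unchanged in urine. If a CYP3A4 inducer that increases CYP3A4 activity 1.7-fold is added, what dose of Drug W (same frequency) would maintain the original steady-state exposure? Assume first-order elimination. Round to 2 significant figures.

The CYP3A4 pathway (39% of clearance) rises to 1.7× activity: 0.39 × 1.7 = 0.663.
The remaining 61% of clearance is unaffected.
CL_new/CL_old = 0.663 + 0.61 = 1.273.
Css,avg = (dose rate)/CL, so holding Css fixed requires dose ∝ CL: 75 × 1.273 = 95 mg.

95 mg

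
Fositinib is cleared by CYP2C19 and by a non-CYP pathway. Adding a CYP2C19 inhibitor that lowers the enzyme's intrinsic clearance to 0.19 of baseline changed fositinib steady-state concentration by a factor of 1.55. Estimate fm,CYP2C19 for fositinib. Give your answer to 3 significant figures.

0.438

CL'/CL = 1 / 1.55 = 0.6452
0.19·fm + (1 − fm) = 0.6452
fm = (0.6452 − 1) / (0.19 − 1) = 0.438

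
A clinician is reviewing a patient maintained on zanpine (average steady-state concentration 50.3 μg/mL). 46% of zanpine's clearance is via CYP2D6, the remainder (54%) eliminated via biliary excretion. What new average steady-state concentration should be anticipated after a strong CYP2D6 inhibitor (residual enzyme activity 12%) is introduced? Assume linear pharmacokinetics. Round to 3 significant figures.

84.5 μg/mL

The CYP2D6 pathway (46% of clearance) falls to 0.12× activity: 0.46 × 0.12 = 0.0552.
Non-CYP routes (54%) are unchanged.
CL_new/CL_old = 0.0552 + 0.54 = 0.5952.
Average steady-state concentration ∝ 1/CL, so new value = 50.3 / 0.5952 = 84.5 μg/mL.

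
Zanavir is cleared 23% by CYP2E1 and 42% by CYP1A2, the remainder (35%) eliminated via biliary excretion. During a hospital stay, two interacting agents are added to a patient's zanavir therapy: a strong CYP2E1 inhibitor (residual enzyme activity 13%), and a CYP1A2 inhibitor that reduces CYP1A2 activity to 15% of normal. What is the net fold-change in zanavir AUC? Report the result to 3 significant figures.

2.26

The CYP2E1 pathway (23% of clearance) drops to 0.13× activity: 0.23 × 0.13 = 0.0299.
The CYP1A2 pathway (42% of clearance) is reduced to 0.15× activity: 0.42 × 0.15 = 0.063.
Non-CYP routes (35%) are unchanged.
New clearance relative to baseline: 0.0299 + 0.063 + 0.35 = 0.4429.
AUC ∝ 1/CL: fold-change = 1 / 0.4429 = 2.26.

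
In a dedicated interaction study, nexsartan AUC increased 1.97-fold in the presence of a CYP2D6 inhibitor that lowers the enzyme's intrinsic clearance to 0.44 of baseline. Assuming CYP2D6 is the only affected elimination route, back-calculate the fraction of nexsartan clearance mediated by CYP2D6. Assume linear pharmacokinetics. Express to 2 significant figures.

0.88

Call the CYP2D6 fraction fm. After the interaction, CL_new/CL_old = fm × 0.44 + (1 − fm).
AUC ratio = 1 / (new CL fraction), so new CL fraction = 1 / 1.97 = 0.5076.
fm × 0.44 + 1 − fm = 0.5076  ⇒  fm × (0.44 − 1) = −0.4924  ⇒  fm = 0.88.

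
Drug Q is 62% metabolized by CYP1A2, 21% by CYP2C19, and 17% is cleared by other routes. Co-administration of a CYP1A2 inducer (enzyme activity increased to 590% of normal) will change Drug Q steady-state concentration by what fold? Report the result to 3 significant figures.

0.248

CYP1A2: 0.62 × 5.9 = 3.658
CYP2C19: 0.21 (unchanged)
Other: 0.17 (unchanged)
New clearance relative to baseline: 3.658 + 0.21 + 0.17 = 4.038.
Since steady-state concentration ∝ 1/CL, the ratio is 1 / 4.038 = 0.248.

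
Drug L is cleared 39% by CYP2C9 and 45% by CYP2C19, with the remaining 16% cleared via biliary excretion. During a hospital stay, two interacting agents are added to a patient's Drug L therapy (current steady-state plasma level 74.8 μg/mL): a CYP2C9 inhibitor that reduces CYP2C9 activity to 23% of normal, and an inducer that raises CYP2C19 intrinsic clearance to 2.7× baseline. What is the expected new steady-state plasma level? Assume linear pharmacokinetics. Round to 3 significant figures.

51.1 μg/mL

The CYP2C9 pathway (39% of clearance) is reduced to 0.23× activity: 0.39 × 0.23 = 0.0897.
The CYP2C19 pathway (45% of clearance) rises to 2.7× activity: 0.45 × 2.7 = 1.215.
Non-CYP routes (16%) are unchanged.
New clearance relative to baseline: 0.0897 + 1.215 + 0.16 = 1.4647.
New steady-state plasma level = 74.8 / 1.4647 = 51.1 μg/mL (concentration scales inversely with clearance).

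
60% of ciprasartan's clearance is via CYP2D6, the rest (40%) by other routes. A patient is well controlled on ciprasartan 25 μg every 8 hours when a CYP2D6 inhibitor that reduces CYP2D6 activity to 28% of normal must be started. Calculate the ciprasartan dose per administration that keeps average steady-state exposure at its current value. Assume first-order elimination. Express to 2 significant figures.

The CYP2D6 pathway (60% of clearance) falls to 0.28× activity: 0.6 × 0.28 = 0.168.
The remaining 40% of clearance is unaffected.
Relative clearance = 0.168 + 0.4 = 0.568.
Css,avg = (dose rate)/CL, so holding Css fixed requires dose ∝ CL: 25 × 0.568 = 14 μg.

14 μg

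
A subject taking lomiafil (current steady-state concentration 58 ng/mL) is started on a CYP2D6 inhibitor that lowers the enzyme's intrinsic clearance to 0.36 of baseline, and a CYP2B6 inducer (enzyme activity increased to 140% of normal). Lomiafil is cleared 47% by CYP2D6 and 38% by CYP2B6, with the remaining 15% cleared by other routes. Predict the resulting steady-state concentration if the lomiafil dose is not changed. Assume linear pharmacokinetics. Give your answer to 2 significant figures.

68 ng/mL

The CYP2D6 pathway (47% of clearance) is reduced to 0.36× activity: 0.47 × 0.36 = 0.1692.
The CYP2B6 pathway (38% of clearance) rises to 1.4× activity: 0.38 × 1.4 = 0.532.
The remaining 15% of clearance is unaffected.
CL_new/CL_old = 0.1692 + 0.532 + 0.15 = 0.8512.
Dividing the baseline by the relative clearance: 58 / 0.8512 = 68 ng/mL.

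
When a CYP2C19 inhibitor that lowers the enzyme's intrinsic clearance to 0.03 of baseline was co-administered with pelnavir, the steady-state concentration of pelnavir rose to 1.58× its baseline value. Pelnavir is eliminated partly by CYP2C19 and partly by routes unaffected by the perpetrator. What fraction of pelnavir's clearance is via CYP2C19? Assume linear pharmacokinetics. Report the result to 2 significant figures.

0.38

Let fm be the CYP2C19 fraction. New clearance relative to baseline = fm × 0.03 + (1 − fm).
Steady-state concentration ratio = 1 / (new CL fraction), so new CL fraction = 1 / 1.58 = 0.6329.
fm × 0.03 + 1 − fm = 0.6329  ⇒  fm × (0.03 − 1) = −0.3671  ⇒  fm = 0.38.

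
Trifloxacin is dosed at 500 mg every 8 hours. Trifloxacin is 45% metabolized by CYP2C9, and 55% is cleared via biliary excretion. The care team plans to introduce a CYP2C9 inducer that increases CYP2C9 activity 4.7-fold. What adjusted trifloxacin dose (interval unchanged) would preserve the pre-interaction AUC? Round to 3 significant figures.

The CYP2C9 pathway (45% of clearance) increases to 4.7× activity: 0.45 × 4.7 = 2.115.
The remaining 55% of clearance is unaffected.
CL_new/CL_old = 2.115 + 0.55 = 2.665.
Exposure is unchanged when dose changes in proportion to clearance. New dose = 500 mg × 2.665 = 1.33 × 10³ mg.

1.33 × 10³ mg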